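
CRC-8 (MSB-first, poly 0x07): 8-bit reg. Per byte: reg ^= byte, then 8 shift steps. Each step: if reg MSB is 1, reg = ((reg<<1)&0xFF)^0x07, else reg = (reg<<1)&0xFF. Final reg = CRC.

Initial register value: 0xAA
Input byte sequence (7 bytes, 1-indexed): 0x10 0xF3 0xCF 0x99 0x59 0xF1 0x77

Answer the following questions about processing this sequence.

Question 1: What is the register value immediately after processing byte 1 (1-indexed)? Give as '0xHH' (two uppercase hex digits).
After byte 1 (0x10): reg=0x2F

Answer: 0x2F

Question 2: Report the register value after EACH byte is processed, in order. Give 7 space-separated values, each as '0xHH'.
0x2F 0x1A 0x25 0x3D 0x3B 0x78 0x2D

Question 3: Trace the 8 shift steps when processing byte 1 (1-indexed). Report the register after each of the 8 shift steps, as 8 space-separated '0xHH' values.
Answer: 0x73 0xE6 0xCB 0x91 0x25 0x4A 0x94 0x2F

Derivation:
Register before byte 1: 0xAA
After XOR with byte 0x10: 0xBA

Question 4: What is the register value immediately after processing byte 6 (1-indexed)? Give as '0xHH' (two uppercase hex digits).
After byte 1 (0x10): reg=0x2F
After byte 2 (0xF3): reg=0x1A
After byte 3 (0xCF): reg=0x25
After byte 4 (0x99): reg=0x3D
After byte 5 (0x59): reg=0x3B
After byte 6 (0xF1): reg=0x78

Answer: 0x78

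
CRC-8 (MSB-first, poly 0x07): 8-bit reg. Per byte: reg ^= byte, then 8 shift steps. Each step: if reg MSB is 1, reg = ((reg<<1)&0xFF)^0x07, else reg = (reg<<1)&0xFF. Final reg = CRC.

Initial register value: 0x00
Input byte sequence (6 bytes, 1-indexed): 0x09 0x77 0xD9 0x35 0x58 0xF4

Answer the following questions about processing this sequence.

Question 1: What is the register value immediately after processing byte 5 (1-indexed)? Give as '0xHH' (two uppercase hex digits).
Answer: 0x09

Derivation:
After byte 1 (0x09): reg=0x3F
After byte 2 (0x77): reg=0xFF
After byte 3 (0xD9): reg=0xF2
After byte 4 (0x35): reg=0x5B
After byte 5 (0x58): reg=0x09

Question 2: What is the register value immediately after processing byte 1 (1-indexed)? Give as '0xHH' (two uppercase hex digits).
After byte 1 (0x09): reg=0x3F

Answer: 0x3F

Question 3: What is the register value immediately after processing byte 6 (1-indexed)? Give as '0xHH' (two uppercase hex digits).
After byte 1 (0x09): reg=0x3F
After byte 2 (0x77): reg=0xFF
After byte 3 (0xD9): reg=0xF2
After byte 4 (0x35): reg=0x5B
After byte 5 (0x58): reg=0x09
After byte 6 (0xF4): reg=0xFD

Answer: 0xFD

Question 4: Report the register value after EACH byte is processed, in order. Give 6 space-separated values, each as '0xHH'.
0x3F 0xFF 0xF2 0x5B 0x09 0xFD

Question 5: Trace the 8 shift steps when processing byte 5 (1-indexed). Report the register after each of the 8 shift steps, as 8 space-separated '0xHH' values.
After byte 1 (0x09): reg=0x3F
After byte 2 (0x77): reg=0xFF
After byte 3 (0xD9): reg=0xF2
After byte 4 (0x35): reg=0x5B
Register before byte 5: 0x5B
After XOR with byte 0x58: 0x03

Answer: 0x06 0x0C 0x18 0x30 0x60 0xC0 0x87 0x09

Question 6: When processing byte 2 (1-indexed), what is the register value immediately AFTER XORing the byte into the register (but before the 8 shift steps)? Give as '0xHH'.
Answer: 0x48

Derivation:
Register before byte 2: 0x3F
Byte 2: 0x77
0x3F XOR 0x77 = 0x48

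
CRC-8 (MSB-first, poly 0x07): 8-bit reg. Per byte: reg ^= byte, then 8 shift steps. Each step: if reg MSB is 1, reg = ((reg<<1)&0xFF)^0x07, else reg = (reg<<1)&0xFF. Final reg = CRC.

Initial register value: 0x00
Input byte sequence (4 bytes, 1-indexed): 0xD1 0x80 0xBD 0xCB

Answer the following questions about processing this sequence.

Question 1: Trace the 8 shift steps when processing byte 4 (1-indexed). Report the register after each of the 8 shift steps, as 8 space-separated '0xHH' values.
After byte 1 (0xD1): reg=0x39
After byte 2 (0x80): reg=0x26
After byte 3 (0xBD): reg=0xC8
Register before byte 4: 0xC8
After XOR with byte 0xCB: 0x03

Answer: 0x06 0x0C 0x18 0x30 0x60 0xC0 0x87 0x09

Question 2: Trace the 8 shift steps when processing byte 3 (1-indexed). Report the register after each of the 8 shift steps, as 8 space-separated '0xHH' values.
After byte 1 (0xD1): reg=0x39
After byte 2 (0x80): reg=0x26
Register before byte 3: 0x26
After XOR with byte 0xBD: 0x9B

Answer: 0x31 0x62 0xC4 0x8F 0x19 0x32 0x64 0xC8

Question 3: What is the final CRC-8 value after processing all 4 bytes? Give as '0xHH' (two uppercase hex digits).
Answer: 0x09

Derivation:
After byte 1 (0xD1): reg=0x39
After byte 2 (0x80): reg=0x26
After byte 3 (0xBD): reg=0xC8
After byte 4 (0xCB): reg=0x09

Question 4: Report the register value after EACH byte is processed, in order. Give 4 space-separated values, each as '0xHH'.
0x39 0x26 0xC8 0x09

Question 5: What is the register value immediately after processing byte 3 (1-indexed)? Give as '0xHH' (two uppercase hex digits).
After byte 1 (0xD1): reg=0x39
After byte 2 (0x80): reg=0x26
After byte 3 (0xBD): reg=0xC8

Answer: 0xC8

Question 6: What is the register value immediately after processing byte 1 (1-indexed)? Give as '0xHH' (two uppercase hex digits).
After byte 1 (0xD1): reg=0x39

Answer: 0x39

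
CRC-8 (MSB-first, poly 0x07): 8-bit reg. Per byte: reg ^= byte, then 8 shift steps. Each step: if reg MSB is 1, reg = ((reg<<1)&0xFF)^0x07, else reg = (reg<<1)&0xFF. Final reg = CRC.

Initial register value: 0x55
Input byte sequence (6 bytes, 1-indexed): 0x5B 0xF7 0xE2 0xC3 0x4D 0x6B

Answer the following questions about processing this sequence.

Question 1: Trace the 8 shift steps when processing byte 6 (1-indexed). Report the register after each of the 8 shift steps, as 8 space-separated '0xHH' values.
After byte 1 (0x5B): reg=0x2A
After byte 2 (0xF7): reg=0x1D
After byte 3 (0xE2): reg=0xF3
After byte 4 (0xC3): reg=0x90
After byte 5 (0x4D): reg=0x1D
Register before byte 6: 0x1D
After XOR with byte 0x6B: 0x76

Answer: 0xEC 0xDF 0xB9 0x75 0xEA 0xD3 0xA1 0x45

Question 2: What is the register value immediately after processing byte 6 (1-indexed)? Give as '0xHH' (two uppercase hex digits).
Answer: 0x45

Derivation:
After byte 1 (0x5B): reg=0x2A
After byte 2 (0xF7): reg=0x1D
After byte 3 (0xE2): reg=0xF3
After byte 4 (0xC3): reg=0x90
After byte 5 (0x4D): reg=0x1D
After byte 6 (0x6B): reg=0x45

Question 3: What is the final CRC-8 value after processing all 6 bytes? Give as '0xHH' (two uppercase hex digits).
Answer: 0x45

Derivation:
After byte 1 (0x5B): reg=0x2A
After byte 2 (0xF7): reg=0x1D
After byte 3 (0xE2): reg=0xF3
After byte 4 (0xC3): reg=0x90
After byte 5 (0x4D): reg=0x1D
After byte 6 (0x6B): reg=0x45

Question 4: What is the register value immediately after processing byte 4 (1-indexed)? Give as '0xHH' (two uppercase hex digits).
Answer: 0x90

Derivation:
After byte 1 (0x5B): reg=0x2A
After byte 2 (0xF7): reg=0x1D
After byte 3 (0xE2): reg=0xF3
After byte 4 (0xC3): reg=0x90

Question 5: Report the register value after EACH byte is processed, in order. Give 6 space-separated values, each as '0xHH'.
0x2A 0x1D 0xF3 0x90 0x1D 0x45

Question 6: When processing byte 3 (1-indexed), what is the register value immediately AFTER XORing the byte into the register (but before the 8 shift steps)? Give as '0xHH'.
Answer: 0xFF

Derivation:
Register before byte 3: 0x1D
Byte 3: 0xE2
0x1D XOR 0xE2 = 0xFF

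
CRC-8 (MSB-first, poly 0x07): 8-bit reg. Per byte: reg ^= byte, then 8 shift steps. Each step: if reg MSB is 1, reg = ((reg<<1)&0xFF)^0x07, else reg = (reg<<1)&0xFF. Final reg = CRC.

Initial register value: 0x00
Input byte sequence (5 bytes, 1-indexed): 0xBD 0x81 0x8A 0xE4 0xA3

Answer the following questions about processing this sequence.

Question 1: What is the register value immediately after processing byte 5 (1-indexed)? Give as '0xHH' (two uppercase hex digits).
Answer: 0xE9

Derivation:
After byte 1 (0xBD): reg=0x3A
After byte 2 (0x81): reg=0x28
After byte 3 (0x8A): reg=0x67
After byte 4 (0xE4): reg=0x80
After byte 5 (0xA3): reg=0xE9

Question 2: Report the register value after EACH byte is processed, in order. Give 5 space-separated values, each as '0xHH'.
0x3A 0x28 0x67 0x80 0xE9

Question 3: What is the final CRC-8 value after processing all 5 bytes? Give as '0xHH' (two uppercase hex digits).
After byte 1 (0xBD): reg=0x3A
After byte 2 (0x81): reg=0x28
After byte 3 (0x8A): reg=0x67
After byte 4 (0xE4): reg=0x80
After byte 5 (0xA3): reg=0xE9

Answer: 0xE9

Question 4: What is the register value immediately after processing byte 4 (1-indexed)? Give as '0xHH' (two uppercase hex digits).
Answer: 0x80

Derivation:
After byte 1 (0xBD): reg=0x3A
After byte 2 (0x81): reg=0x28
After byte 3 (0x8A): reg=0x67
After byte 4 (0xE4): reg=0x80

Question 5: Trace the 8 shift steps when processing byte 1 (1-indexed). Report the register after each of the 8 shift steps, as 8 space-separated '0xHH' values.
Register before byte 1: 0x00
After XOR with byte 0xBD: 0xBD

Answer: 0x7D 0xFA 0xF3 0xE1 0xC5 0x8D 0x1D 0x3A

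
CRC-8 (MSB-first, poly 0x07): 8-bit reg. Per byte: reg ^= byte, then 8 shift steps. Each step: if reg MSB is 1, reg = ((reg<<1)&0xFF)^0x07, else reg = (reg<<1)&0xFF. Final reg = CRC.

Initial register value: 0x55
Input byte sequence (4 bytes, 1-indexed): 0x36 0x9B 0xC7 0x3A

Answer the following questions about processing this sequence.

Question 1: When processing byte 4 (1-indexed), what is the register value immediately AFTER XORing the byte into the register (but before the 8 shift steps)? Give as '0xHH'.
Answer: 0x6F

Derivation:
Register before byte 4: 0x55
Byte 4: 0x3A
0x55 XOR 0x3A = 0x6F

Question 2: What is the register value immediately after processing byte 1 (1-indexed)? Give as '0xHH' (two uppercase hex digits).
After byte 1 (0x36): reg=0x2E

Answer: 0x2E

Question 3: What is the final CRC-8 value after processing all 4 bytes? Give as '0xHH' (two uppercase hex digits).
After byte 1 (0x36): reg=0x2E
After byte 2 (0x9B): reg=0x02
After byte 3 (0xC7): reg=0x55
After byte 4 (0x3A): reg=0x0A

Answer: 0x0A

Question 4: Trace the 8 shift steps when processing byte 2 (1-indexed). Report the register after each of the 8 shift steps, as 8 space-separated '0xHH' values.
Answer: 0x6D 0xDA 0xB3 0x61 0xC2 0x83 0x01 0x02

Derivation:
After byte 1 (0x36): reg=0x2E
Register before byte 2: 0x2E
After XOR with byte 0x9B: 0xB5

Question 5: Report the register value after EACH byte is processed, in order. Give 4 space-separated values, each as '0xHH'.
0x2E 0x02 0x55 0x0A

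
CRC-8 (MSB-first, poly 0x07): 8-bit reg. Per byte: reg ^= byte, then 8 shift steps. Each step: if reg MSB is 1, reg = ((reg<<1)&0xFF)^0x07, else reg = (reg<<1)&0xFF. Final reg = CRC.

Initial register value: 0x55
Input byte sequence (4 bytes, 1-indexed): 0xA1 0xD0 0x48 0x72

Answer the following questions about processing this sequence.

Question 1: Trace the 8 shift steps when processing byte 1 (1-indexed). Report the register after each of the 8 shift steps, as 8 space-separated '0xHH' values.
Answer: 0xEF 0xD9 0xB5 0x6D 0xDA 0xB3 0x61 0xC2

Derivation:
Register before byte 1: 0x55
After XOR with byte 0xA1: 0xF4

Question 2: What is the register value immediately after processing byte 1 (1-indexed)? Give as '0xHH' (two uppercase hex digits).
After byte 1 (0xA1): reg=0xC2

Answer: 0xC2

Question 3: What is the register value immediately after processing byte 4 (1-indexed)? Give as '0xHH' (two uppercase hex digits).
After byte 1 (0xA1): reg=0xC2
After byte 2 (0xD0): reg=0x7E
After byte 3 (0x48): reg=0x82
After byte 4 (0x72): reg=0xDE

Answer: 0xDE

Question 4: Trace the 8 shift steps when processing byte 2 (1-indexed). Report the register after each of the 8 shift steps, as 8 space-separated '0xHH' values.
After byte 1 (0xA1): reg=0xC2
Register before byte 2: 0xC2
After XOR with byte 0xD0: 0x12

Answer: 0x24 0x48 0x90 0x27 0x4E 0x9C 0x3F 0x7E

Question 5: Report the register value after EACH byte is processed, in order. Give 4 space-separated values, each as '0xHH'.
0xC2 0x7E 0x82 0xDE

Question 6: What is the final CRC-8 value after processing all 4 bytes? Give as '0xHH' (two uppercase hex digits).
Answer: 0xDE

Derivation:
After byte 1 (0xA1): reg=0xC2
After byte 2 (0xD0): reg=0x7E
After byte 3 (0x48): reg=0x82
After byte 4 (0x72): reg=0xDE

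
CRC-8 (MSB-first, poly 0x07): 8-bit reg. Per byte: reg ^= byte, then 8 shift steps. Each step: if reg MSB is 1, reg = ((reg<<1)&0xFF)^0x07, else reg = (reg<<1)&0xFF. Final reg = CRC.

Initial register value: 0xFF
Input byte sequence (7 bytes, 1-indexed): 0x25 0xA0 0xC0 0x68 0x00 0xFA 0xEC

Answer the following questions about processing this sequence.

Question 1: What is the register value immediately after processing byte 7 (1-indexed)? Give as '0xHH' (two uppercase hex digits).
Answer: 0x3E

Derivation:
After byte 1 (0x25): reg=0x08
After byte 2 (0xA0): reg=0x51
After byte 3 (0xC0): reg=0xFE
After byte 4 (0x68): reg=0xEB
After byte 5 (0x00): reg=0x9F
After byte 6 (0xFA): reg=0x3C
After byte 7 (0xEC): reg=0x3E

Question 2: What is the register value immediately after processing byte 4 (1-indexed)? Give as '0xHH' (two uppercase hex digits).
After byte 1 (0x25): reg=0x08
After byte 2 (0xA0): reg=0x51
After byte 3 (0xC0): reg=0xFE
After byte 4 (0x68): reg=0xEB

Answer: 0xEB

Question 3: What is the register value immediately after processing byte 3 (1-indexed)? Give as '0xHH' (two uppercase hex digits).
After byte 1 (0x25): reg=0x08
After byte 2 (0xA0): reg=0x51
After byte 3 (0xC0): reg=0xFE

Answer: 0xFE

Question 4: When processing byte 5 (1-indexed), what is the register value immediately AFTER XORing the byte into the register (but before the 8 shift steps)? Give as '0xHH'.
Answer: 0xEB

Derivation:
Register before byte 5: 0xEB
Byte 5: 0x00
0xEB XOR 0x00 = 0xEB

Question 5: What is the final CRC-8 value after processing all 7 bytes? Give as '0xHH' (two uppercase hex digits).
After byte 1 (0x25): reg=0x08
After byte 2 (0xA0): reg=0x51
After byte 3 (0xC0): reg=0xFE
After byte 4 (0x68): reg=0xEB
After byte 5 (0x00): reg=0x9F
After byte 6 (0xFA): reg=0x3C
After byte 7 (0xEC): reg=0x3E

Answer: 0x3E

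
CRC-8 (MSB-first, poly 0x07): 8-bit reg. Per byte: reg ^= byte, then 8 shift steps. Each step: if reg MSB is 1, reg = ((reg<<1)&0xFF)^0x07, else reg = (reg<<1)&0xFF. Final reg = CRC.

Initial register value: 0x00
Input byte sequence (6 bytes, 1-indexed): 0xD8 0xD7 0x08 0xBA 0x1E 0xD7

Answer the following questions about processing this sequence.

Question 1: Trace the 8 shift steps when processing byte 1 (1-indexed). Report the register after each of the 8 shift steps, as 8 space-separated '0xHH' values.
Register before byte 1: 0x00
After XOR with byte 0xD8: 0xD8

Answer: 0xB7 0x69 0xD2 0xA3 0x41 0x82 0x03 0x06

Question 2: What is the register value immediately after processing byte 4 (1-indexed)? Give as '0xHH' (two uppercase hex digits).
Answer: 0xC3

Derivation:
After byte 1 (0xD8): reg=0x06
After byte 2 (0xD7): reg=0x39
After byte 3 (0x08): reg=0x97
After byte 4 (0xBA): reg=0xC3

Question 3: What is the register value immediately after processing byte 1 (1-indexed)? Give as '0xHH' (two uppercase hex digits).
Answer: 0x06

Derivation:
After byte 1 (0xD8): reg=0x06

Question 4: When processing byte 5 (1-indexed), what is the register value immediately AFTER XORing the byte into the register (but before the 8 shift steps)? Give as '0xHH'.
Answer: 0xDD

Derivation:
Register before byte 5: 0xC3
Byte 5: 0x1E
0xC3 XOR 0x1E = 0xDD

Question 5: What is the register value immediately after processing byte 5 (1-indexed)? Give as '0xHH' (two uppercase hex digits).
After byte 1 (0xD8): reg=0x06
After byte 2 (0xD7): reg=0x39
After byte 3 (0x08): reg=0x97
After byte 4 (0xBA): reg=0xC3
After byte 5 (0x1E): reg=0x1D

Answer: 0x1D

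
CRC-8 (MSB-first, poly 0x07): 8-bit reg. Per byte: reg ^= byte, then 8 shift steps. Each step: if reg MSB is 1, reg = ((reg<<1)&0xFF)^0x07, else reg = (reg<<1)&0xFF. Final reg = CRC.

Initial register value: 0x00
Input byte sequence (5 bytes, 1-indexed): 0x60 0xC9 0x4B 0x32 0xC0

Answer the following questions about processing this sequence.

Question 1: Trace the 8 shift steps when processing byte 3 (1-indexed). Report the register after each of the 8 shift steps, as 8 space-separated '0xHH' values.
After byte 1 (0x60): reg=0x27
After byte 2 (0xC9): reg=0x84
Register before byte 3: 0x84
After XOR with byte 0x4B: 0xCF

Answer: 0x99 0x35 0x6A 0xD4 0xAF 0x59 0xB2 0x63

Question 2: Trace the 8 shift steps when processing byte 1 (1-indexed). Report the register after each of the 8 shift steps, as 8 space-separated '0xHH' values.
Answer: 0xC0 0x87 0x09 0x12 0x24 0x48 0x90 0x27

Derivation:
Register before byte 1: 0x00
After XOR with byte 0x60: 0x60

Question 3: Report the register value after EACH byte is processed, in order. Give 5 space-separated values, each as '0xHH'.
0x27 0x84 0x63 0xB0 0x57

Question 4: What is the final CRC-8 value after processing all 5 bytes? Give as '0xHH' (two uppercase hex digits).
After byte 1 (0x60): reg=0x27
After byte 2 (0xC9): reg=0x84
After byte 3 (0x4B): reg=0x63
After byte 4 (0x32): reg=0xB0
After byte 5 (0xC0): reg=0x57

Answer: 0x57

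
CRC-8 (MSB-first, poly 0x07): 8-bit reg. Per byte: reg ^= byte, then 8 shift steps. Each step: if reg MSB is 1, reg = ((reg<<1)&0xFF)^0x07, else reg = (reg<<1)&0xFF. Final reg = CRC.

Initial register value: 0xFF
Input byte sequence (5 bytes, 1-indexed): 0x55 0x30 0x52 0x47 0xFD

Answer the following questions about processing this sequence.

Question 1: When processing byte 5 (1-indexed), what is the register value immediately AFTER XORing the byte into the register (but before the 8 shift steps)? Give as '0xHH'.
Answer: 0x8B

Derivation:
Register before byte 5: 0x76
Byte 5: 0xFD
0x76 XOR 0xFD = 0x8B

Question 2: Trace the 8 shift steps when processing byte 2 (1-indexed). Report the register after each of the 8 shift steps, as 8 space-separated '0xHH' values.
After byte 1 (0x55): reg=0x5F
Register before byte 2: 0x5F
After XOR with byte 0x30: 0x6F

Answer: 0xDE 0xBB 0x71 0xE2 0xC3 0x81 0x05 0x0A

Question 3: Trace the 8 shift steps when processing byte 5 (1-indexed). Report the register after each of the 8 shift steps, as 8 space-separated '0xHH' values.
Answer: 0x11 0x22 0x44 0x88 0x17 0x2E 0x5C 0xB8

Derivation:
After byte 1 (0x55): reg=0x5F
After byte 2 (0x30): reg=0x0A
After byte 3 (0x52): reg=0x8F
After byte 4 (0x47): reg=0x76
Register before byte 5: 0x76
After XOR with byte 0xFD: 0x8B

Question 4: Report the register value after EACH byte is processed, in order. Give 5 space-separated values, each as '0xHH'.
0x5F 0x0A 0x8F 0x76 0xB8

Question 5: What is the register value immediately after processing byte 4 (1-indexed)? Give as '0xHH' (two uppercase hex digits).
After byte 1 (0x55): reg=0x5F
After byte 2 (0x30): reg=0x0A
After byte 3 (0x52): reg=0x8F
After byte 4 (0x47): reg=0x76

Answer: 0x76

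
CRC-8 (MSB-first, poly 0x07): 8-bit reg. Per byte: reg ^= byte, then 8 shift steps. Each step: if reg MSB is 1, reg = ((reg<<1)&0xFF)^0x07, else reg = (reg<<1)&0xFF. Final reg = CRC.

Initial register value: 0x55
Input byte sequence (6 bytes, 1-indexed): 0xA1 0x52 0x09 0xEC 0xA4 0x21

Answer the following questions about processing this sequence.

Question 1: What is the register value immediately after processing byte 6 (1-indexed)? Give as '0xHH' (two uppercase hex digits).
After byte 1 (0xA1): reg=0xC2
After byte 2 (0x52): reg=0xF9
After byte 3 (0x09): reg=0xDE
After byte 4 (0xEC): reg=0x9E
After byte 5 (0xA4): reg=0xA6
After byte 6 (0x21): reg=0x9C

Answer: 0x9C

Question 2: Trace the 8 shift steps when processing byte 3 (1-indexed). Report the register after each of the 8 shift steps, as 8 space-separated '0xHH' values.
Answer: 0xE7 0xC9 0x95 0x2D 0x5A 0xB4 0x6F 0xDE

Derivation:
After byte 1 (0xA1): reg=0xC2
After byte 2 (0x52): reg=0xF9
Register before byte 3: 0xF9
After XOR with byte 0x09: 0xF0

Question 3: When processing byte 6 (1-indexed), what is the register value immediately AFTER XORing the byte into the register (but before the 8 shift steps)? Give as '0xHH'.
Register before byte 6: 0xA6
Byte 6: 0x21
0xA6 XOR 0x21 = 0x87

Answer: 0x87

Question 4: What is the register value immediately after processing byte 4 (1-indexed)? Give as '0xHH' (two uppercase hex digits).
Answer: 0x9E

Derivation:
After byte 1 (0xA1): reg=0xC2
After byte 2 (0x52): reg=0xF9
After byte 3 (0x09): reg=0xDE
After byte 4 (0xEC): reg=0x9E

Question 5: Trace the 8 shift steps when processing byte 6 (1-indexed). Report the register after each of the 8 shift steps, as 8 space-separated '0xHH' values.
After byte 1 (0xA1): reg=0xC2
After byte 2 (0x52): reg=0xF9
After byte 3 (0x09): reg=0xDE
After byte 4 (0xEC): reg=0x9E
After byte 5 (0xA4): reg=0xA6
Register before byte 6: 0xA6
After XOR with byte 0x21: 0x87

Answer: 0x09 0x12 0x24 0x48 0x90 0x27 0x4E 0x9C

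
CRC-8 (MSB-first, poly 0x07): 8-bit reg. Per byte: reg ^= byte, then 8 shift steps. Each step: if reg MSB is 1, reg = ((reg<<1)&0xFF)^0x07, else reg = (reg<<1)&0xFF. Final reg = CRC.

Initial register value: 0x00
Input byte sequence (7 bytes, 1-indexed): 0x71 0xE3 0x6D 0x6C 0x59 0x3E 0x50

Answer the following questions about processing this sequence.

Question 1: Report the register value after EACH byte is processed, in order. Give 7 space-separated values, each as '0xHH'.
0x50 0x10 0x74 0x48 0x77 0xF8 0x51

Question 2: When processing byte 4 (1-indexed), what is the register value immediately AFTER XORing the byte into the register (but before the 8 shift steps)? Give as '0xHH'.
Answer: 0x18

Derivation:
Register before byte 4: 0x74
Byte 4: 0x6C
0x74 XOR 0x6C = 0x18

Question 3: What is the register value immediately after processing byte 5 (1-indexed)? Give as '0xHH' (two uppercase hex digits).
Answer: 0x77

Derivation:
After byte 1 (0x71): reg=0x50
After byte 2 (0xE3): reg=0x10
After byte 3 (0x6D): reg=0x74
After byte 4 (0x6C): reg=0x48
After byte 5 (0x59): reg=0x77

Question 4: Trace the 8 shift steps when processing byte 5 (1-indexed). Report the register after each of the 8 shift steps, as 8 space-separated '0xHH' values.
Answer: 0x22 0x44 0x88 0x17 0x2E 0x5C 0xB8 0x77

Derivation:
After byte 1 (0x71): reg=0x50
After byte 2 (0xE3): reg=0x10
After byte 3 (0x6D): reg=0x74
After byte 4 (0x6C): reg=0x48
Register before byte 5: 0x48
After XOR with byte 0x59: 0x11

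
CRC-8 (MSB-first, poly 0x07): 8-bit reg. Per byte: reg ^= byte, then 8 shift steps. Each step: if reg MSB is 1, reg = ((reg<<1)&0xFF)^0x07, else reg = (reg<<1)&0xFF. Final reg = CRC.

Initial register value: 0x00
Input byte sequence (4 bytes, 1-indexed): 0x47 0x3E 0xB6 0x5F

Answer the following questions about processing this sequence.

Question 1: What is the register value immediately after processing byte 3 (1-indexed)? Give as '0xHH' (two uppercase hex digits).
Answer: 0xB4

Derivation:
After byte 1 (0x47): reg=0xD2
After byte 2 (0x3E): reg=0x8A
After byte 3 (0xB6): reg=0xB4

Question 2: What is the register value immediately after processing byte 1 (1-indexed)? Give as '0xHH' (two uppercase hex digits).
Answer: 0xD2

Derivation:
After byte 1 (0x47): reg=0xD2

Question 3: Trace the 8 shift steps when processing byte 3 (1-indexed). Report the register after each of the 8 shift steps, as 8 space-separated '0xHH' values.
Answer: 0x78 0xF0 0xE7 0xC9 0x95 0x2D 0x5A 0xB4

Derivation:
After byte 1 (0x47): reg=0xD2
After byte 2 (0x3E): reg=0x8A
Register before byte 3: 0x8A
After XOR with byte 0xB6: 0x3C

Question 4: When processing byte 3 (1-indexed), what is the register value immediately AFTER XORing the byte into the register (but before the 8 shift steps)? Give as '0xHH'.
Answer: 0x3C

Derivation:
Register before byte 3: 0x8A
Byte 3: 0xB6
0x8A XOR 0xB6 = 0x3C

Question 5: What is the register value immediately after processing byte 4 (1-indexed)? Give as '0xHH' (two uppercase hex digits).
After byte 1 (0x47): reg=0xD2
After byte 2 (0x3E): reg=0x8A
After byte 3 (0xB6): reg=0xB4
After byte 4 (0x5F): reg=0x9F

Answer: 0x9F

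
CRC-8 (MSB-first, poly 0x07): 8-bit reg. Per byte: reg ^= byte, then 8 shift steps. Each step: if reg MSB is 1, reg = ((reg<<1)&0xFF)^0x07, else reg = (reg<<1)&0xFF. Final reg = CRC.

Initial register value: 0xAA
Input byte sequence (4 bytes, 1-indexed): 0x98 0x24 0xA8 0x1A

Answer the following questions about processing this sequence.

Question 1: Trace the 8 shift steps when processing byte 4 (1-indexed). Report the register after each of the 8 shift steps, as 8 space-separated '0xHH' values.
Answer: 0x0B 0x16 0x2C 0x58 0xB0 0x67 0xCE 0x9B

Derivation:
After byte 1 (0x98): reg=0x9E
After byte 2 (0x24): reg=0x2F
After byte 3 (0xA8): reg=0x9C
Register before byte 4: 0x9C
After XOR with byte 0x1A: 0x86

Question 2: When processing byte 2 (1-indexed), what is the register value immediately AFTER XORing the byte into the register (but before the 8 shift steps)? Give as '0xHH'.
Answer: 0xBA

Derivation:
Register before byte 2: 0x9E
Byte 2: 0x24
0x9E XOR 0x24 = 0xBA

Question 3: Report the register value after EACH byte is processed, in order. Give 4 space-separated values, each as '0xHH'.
0x9E 0x2F 0x9C 0x9B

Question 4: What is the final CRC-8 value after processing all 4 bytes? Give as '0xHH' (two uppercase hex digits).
After byte 1 (0x98): reg=0x9E
After byte 2 (0x24): reg=0x2F
After byte 3 (0xA8): reg=0x9C
After byte 4 (0x1A): reg=0x9B

Answer: 0x9B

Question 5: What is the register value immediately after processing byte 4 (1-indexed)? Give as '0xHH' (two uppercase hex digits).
After byte 1 (0x98): reg=0x9E
After byte 2 (0x24): reg=0x2F
After byte 3 (0xA8): reg=0x9C
After byte 4 (0x1A): reg=0x9B

Answer: 0x9B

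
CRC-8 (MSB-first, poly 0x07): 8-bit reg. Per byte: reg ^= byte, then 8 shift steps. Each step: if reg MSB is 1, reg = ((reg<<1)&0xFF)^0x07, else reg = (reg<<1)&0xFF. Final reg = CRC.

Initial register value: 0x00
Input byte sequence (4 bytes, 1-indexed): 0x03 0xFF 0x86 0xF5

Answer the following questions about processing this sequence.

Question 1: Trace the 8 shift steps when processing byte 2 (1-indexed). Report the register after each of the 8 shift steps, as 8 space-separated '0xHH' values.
After byte 1 (0x03): reg=0x09
Register before byte 2: 0x09
After XOR with byte 0xFF: 0xF6

Answer: 0xEB 0xD1 0xA5 0x4D 0x9A 0x33 0x66 0xCC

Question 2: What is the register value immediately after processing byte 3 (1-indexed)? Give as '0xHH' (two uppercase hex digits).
After byte 1 (0x03): reg=0x09
After byte 2 (0xFF): reg=0xCC
After byte 3 (0x86): reg=0xF1

Answer: 0xF1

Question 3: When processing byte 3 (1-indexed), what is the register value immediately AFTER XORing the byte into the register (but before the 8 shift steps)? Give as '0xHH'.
Answer: 0x4A

Derivation:
Register before byte 3: 0xCC
Byte 3: 0x86
0xCC XOR 0x86 = 0x4A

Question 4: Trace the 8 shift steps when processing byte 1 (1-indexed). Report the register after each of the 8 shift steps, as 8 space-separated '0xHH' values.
Register before byte 1: 0x00
After XOR with byte 0x03: 0x03

Answer: 0x06 0x0C 0x18 0x30 0x60 0xC0 0x87 0x09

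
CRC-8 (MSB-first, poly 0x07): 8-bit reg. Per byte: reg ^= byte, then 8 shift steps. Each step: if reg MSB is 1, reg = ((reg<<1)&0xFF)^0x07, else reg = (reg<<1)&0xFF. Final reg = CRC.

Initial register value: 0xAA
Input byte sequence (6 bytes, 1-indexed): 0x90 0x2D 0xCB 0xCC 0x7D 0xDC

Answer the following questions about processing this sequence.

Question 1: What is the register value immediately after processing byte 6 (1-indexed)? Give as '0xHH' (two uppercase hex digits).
After byte 1 (0x90): reg=0xA6
After byte 2 (0x2D): reg=0xB8
After byte 3 (0xCB): reg=0x5E
After byte 4 (0xCC): reg=0xF7
After byte 5 (0x7D): reg=0xBF
After byte 6 (0xDC): reg=0x2E

Answer: 0x2E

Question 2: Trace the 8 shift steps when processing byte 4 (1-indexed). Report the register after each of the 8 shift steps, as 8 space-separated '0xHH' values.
After byte 1 (0x90): reg=0xA6
After byte 2 (0x2D): reg=0xB8
After byte 3 (0xCB): reg=0x5E
Register before byte 4: 0x5E
After XOR with byte 0xCC: 0x92

Answer: 0x23 0x46 0x8C 0x1F 0x3E 0x7C 0xF8 0xF7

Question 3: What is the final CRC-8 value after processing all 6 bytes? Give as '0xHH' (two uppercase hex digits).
After byte 1 (0x90): reg=0xA6
After byte 2 (0x2D): reg=0xB8
After byte 3 (0xCB): reg=0x5E
After byte 4 (0xCC): reg=0xF7
After byte 5 (0x7D): reg=0xBF
After byte 6 (0xDC): reg=0x2E

Answer: 0x2E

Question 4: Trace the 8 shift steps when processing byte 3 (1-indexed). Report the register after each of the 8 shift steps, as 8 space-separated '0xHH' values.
After byte 1 (0x90): reg=0xA6
After byte 2 (0x2D): reg=0xB8
Register before byte 3: 0xB8
After XOR with byte 0xCB: 0x73

Answer: 0xE6 0xCB 0x91 0x25 0x4A 0x94 0x2F 0x5E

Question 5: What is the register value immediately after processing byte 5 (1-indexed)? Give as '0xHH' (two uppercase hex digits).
After byte 1 (0x90): reg=0xA6
After byte 2 (0x2D): reg=0xB8
After byte 3 (0xCB): reg=0x5E
After byte 4 (0xCC): reg=0xF7
After byte 5 (0x7D): reg=0xBF

Answer: 0xBF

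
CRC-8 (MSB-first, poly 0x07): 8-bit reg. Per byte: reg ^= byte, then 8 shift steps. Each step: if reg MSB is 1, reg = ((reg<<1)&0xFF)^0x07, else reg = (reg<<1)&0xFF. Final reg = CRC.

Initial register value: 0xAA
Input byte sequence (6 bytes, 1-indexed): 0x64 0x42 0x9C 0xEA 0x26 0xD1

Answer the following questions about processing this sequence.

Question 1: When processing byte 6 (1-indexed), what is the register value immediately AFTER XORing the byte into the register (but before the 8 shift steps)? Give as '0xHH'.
Answer: 0x0B

Derivation:
Register before byte 6: 0xDA
Byte 6: 0xD1
0xDA XOR 0xD1 = 0x0B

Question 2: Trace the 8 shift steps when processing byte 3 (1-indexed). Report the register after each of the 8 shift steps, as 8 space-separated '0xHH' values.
After byte 1 (0x64): reg=0x64
After byte 2 (0x42): reg=0xF2
Register before byte 3: 0xF2
After XOR with byte 0x9C: 0x6E

Answer: 0xDC 0xBF 0x79 0xF2 0xE3 0xC1 0x85 0x0D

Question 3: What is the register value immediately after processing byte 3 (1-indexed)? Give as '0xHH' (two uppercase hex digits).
After byte 1 (0x64): reg=0x64
After byte 2 (0x42): reg=0xF2
After byte 3 (0x9C): reg=0x0D

Answer: 0x0D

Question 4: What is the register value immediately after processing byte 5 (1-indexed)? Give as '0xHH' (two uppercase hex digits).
Answer: 0xDA

Derivation:
After byte 1 (0x64): reg=0x64
After byte 2 (0x42): reg=0xF2
After byte 3 (0x9C): reg=0x0D
After byte 4 (0xEA): reg=0xBB
After byte 5 (0x26): reg=0xDA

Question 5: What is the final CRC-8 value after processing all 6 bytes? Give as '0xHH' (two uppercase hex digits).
Answer: 0x31

Derivation:
After byte 1 (0x64): reg=0x64
After byte 2 (0x42): reg=0xF2
After byte 3 (0x9C): reg=0x0D
After byte 4 (0xEA): reg=0xBB
After byte 5 (0x26): reg=0xDA
After byte 6 (0xD1): reg=0x31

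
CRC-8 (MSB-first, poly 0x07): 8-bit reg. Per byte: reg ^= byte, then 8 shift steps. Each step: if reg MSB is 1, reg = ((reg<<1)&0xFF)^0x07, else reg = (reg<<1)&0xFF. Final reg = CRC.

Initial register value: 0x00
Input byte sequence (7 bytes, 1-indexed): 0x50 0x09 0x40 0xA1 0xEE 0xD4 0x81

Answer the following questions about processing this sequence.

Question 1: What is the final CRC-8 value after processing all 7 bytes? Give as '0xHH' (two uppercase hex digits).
After byte 1 (0x50): reg=0xB7
After byte 2 (0x09): reg=0x33
After byte 3 (0x40): reg=0x5E
After byte 4 (0xA1): reg=0xF3
After byte 5 (0xEE): reg=0x53
After byte 6 (0xD4): reg=0x9C
After byte 7 (0x81): reg=0x53

Answer: 0x53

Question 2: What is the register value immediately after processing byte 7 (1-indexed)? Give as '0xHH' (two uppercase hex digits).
Answer: 0x53

Derivation:
After byte 1 (0x50): reg=0xB7
After byte 2 (0x09): reg=0x33
After byte 3 (0x40): reg=0x5E
After byte 4 (0xA1): reg=0xF3
After byte 5 (0xEE): reg=0x53
After byte 6 (0xD4): reg=0x9C
After byte 7 (0x81): reg=0x53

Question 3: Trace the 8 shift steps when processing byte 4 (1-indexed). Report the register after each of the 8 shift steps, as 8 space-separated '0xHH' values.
After byte 1 (0x50): reg=0xB7
After byte 2 (0x09): reg=0x33
After byte 3 (0x40): reg=0x5E
Register before byte 4: 0x5E
After XOR with byte 0xA1: 0xFF

Answer: 0xF9 0xF5 0xED 0xDD 0xBD 0x7D 0xFA 0xF3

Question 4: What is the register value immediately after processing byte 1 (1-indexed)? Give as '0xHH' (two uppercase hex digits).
Answer: 0xB7

Derivation:
After byte 1 (0x50): reg=0xB7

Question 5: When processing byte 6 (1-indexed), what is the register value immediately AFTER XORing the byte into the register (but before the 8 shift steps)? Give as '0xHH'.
Answer: 0x87

Derivation:
Register before byte 6: 0x53
Byte 6: 0xD4
0x53 XOR 0xD4 = 0x87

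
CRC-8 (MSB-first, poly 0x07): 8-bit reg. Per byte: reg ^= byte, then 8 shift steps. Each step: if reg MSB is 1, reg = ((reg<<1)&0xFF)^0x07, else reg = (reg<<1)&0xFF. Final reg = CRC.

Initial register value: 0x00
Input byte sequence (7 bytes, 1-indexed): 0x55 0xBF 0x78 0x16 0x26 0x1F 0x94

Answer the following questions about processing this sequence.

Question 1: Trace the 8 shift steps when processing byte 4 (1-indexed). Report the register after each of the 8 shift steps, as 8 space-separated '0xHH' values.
After byte 1 (0x55): reg=0xAC
After byte 2 (0xBF): reg=0x79
After byte 3 (0x78): reg=0x07
Register before byte 4: 0x07
After XOR with byte 0x16: 0x11

Answer: 0x22 0x44 0x88 0x17 0x2E 0x5C 0xB8 0x77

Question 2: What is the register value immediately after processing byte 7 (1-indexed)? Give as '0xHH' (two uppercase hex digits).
After byte 1 (0x55): reg=0xAC
After byte 2 (0xBF): reg=0x79
After byte 3 (0x78): reg=0x07
After byte 4 (0x16): reg=0x77
After byte 5 (0x26): reg=0xB0
After byte 6 (0x1F): reg=0x44
After byte 7 (0x94): reg=0x3E

Answer: 0x3E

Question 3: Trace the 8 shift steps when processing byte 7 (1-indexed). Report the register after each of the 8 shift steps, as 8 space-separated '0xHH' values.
After byte 1 (0x55): reg=0xAC
After byte 2 (0xBF): reg=0x79
After byte 3 (0x78): reg=0x07
After byte 4 (0x16): reg=0x77
After byte 5 (0x26): reg=0xB0
After byte 6 (0x1F): reg=0x44
Register before byte 7: 0x44
After XOR with byte 0x94: 0xD0

Answer: 0xA7 0x49 0x92 0x23 0x46 0x8C 0x1F 0x3E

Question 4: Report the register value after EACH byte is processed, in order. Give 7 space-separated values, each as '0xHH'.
0xAC 0x79 0x07 0x77 0xB0 0x44 0x3E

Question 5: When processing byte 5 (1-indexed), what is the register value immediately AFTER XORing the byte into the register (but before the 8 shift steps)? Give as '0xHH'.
Register before byte 5: 0x77
Byte 5: 0x26
0x77 XOR 0x26 = 0x51

Answer: 0x51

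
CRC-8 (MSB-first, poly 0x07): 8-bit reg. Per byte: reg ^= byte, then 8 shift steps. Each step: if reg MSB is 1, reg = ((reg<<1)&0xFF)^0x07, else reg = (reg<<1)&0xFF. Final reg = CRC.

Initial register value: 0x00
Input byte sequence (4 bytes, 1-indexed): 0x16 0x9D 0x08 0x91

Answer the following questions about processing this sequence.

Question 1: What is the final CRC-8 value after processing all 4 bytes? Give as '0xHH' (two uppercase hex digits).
After byte 1 (0x16): reg=0x62
After byte 2 (0x9D): reg=0xF3
After byte 3 (0x08): reg=0xEF
After byte 4 (0x91): reg=0x7D

Answer: 0x7D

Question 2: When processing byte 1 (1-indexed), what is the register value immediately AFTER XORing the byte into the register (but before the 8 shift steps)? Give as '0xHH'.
Register before byte 1: 0x00
Byte 1: 0x16
0x00 XOR 0x16 = 0x16

Answer: 0x16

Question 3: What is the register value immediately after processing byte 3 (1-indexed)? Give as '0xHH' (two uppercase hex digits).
Answer: 0xEF

Derivation:
After byte 1 (0x16): reg=0x62
After byte 2 (0x9D): reg=0xF3
After byte 3 (0x08): reg=0xEF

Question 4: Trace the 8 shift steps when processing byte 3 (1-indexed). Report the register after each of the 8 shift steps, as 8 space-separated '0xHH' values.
Answer: 0xF1 0xE5 0xCD 0x9D 0x3D 0x7A 0xF4 0xEF

Derivation:
After byte 1 (0x16): reg=0x62
After byte 2 (0x9D): reg=0xF3
Register before byte 3: 0xF3
After XOR with byte 0x08: 0xFB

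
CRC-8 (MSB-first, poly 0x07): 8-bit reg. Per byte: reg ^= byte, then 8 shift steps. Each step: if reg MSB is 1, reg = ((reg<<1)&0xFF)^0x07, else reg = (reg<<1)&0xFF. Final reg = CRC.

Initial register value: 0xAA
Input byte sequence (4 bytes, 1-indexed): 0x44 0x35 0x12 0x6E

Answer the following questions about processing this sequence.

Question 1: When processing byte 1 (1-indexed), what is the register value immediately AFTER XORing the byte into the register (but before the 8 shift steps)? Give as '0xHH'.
Answer: 0xEE

Derivation:
Register before byte 1: 0xAA
Byte 1: 0x44
0xAA XOR 0x44 = 0xEE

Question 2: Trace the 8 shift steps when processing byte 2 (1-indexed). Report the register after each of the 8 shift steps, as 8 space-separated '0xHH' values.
Answer: 0x65 0xCA 0x93 0x21 0x42 0x84 0x0F 0x1E

Derivation:
After byte 1 (0x44): reg=0x84
Register before byte 2: 0x84
After XOR with byte 0x35: 0xB1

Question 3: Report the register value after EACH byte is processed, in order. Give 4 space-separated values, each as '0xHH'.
0x84 0x1E 0x24 0xF1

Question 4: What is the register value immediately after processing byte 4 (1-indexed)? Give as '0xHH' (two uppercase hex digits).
Answer: 0xF1

Derivation:
After byte 1 (0x44): reg=0x84
After byte 2 (0x35): reg=0x1E
After byte 3 (0x12): reg=0x24
After byte 4 (0x6E): reg=0xF1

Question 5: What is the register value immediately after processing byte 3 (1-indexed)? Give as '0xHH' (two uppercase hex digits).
After byte 1 (0x44): reg=0x84
After byte 2 (0x35): reg=0x1E
After byte 3 (0x12): reg=0x24

Answer: 0x24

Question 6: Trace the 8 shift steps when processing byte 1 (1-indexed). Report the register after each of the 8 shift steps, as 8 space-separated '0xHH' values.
Register before byte 1: 0xAA
After XOR with byte 0x44: 0xEE

Answer: 0xDB 0xB1 0x65 0xCA 0x93 0x21 0x42 0x84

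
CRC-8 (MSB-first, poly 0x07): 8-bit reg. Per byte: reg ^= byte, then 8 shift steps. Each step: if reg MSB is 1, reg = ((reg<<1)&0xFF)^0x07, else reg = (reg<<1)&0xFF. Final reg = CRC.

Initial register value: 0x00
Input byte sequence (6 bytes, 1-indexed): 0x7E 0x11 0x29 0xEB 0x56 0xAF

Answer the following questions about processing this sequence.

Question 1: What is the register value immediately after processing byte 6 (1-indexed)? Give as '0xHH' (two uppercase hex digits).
After byte 1 (0x7E): reg=0x7D
After byte 2 (0x11): reg=0x03
After byte 3 (0x29): reg=0xD6
After byte 4 (0xEB): reg=0xB3
After byte 5 (0x56): reg=0xB5
After byte 6 (0xAF): reg=0x46

Answer: 0x46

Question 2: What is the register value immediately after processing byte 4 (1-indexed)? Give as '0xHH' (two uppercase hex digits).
After byte 1 (0x7E): reg=0x7D
After byte 2 (0x11): reg=0x03
After byte 3 (0x29): reg=0xD6
After byte 4 (0xEB): reg=0xB3

Answer: 0xB3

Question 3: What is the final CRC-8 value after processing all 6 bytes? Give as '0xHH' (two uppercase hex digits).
Answer: 0x46

Derivation:
After byte 1 (0x7E): reg=0x7D
After byte 2 (0x11): reg=0x03
After byte 3 (0x29): reg=0xD6
After byte 4 (0xEB): reg=0xB3
After byte 5 (0x56): reg=0xB5
After byte 6 (0xAF): reg=0x46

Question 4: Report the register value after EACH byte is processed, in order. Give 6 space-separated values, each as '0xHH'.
0x7D 0x03 0xD6 0xB3 0xB5 0x46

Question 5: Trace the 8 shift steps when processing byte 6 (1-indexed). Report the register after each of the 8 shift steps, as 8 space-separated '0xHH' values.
After byte 1 (0x7E): reg=0x7D
After byte 2 (0x11): reg=0x03
After byte 3 (0x29): reg=0xD6
After byte 4 (0xEB): reg=0xB3
After byte 5 (0x56): reg=0xB5
Register before byte 6: 0xB5
After XOR with byte 0xAF: 0x1A

Answer: 0x34 0x68 0xD0 0xA7 0x49 0x92 0x23 0x46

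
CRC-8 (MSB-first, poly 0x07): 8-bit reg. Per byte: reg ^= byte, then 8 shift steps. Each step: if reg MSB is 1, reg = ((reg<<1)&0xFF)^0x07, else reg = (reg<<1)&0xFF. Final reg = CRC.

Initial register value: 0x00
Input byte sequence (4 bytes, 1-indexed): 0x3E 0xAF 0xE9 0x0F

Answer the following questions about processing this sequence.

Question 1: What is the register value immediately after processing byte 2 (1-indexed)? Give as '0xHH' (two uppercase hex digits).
Answer: 0x6B

Derivation:
After byte 1 (0x3E): reg=0xBA
After byte 2 (0xAF): reg=0x6B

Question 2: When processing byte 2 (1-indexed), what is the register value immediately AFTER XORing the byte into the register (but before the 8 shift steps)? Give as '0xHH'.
Answer: 0x15

Derivation:
Register before byte 2: 0xBA
Byte 2: 0xAF
0xBA XOR 0xAF = 0x15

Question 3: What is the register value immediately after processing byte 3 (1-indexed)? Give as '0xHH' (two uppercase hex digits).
After byte 1 (0x3E): reg=0xBA
After byte 2 (0xAF): reg=0x6B
After byte 3 (0xE9): reg=0x87

Answer: 0x87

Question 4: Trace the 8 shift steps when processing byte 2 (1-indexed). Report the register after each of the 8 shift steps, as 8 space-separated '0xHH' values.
After byte 1 (0x3E): reg=0xBA
Register before byte 2: 0xBA
After XOR with byte 0xAF: 0x15

Answer: 0x2A 0x54 0xA8 0x57 0xAE 0x5B 0xB6 0x6B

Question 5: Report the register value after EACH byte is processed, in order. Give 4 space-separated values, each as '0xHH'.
0xBA 0x6B 0x87 0xB1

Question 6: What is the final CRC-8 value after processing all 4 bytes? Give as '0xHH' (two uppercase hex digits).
After byte 1 (0x3E): reg=0xBA
After byte 2 (0xAF): reg=0x6B
After byte 3 (0xE9): reg=0x87
After byte 4 (0x0F): reg=0xB1

Answer: 0xB1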